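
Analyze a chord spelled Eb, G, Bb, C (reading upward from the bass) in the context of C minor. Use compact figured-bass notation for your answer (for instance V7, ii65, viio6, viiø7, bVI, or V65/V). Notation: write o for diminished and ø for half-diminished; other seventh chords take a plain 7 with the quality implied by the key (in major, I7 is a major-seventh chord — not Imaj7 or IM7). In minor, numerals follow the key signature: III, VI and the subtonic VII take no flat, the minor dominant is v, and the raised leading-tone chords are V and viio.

The pitches C-Eb-G-Bb form a minor seventh chord rooted on C.
C is scale degree 1 in C minor, and a minor seventh chord on that degree is written i7.
With Eb in the bass the chord is in first inversion, so the figured bass is 65.

i65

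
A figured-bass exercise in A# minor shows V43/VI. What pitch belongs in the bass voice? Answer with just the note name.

G#

The applied chord V43/VI is rooted on C#: C#-E#-G#-B.
The figure 43 means second inversion — the fifth is in the bass.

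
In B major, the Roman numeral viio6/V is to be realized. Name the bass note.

G#

The applied chord viio6/V is rooted on E#: E#-G#-B.
The figure 6 means first inversion — the third is in the bass.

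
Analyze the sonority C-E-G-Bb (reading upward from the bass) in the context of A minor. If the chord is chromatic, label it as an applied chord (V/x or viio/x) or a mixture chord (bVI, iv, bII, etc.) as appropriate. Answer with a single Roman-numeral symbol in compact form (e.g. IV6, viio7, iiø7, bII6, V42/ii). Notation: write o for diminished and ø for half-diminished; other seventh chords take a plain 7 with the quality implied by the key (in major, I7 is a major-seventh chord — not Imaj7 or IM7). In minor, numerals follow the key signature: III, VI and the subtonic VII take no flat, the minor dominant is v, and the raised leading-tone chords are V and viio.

V7/VI

The pitches C-E-G-Bb form a dominant seventh chord rooted on C.
C is not a diatonic chord root with this quality in A minor, but it lies a perfect fifth above F (VI), so the chord functions as an applied dominant of VI.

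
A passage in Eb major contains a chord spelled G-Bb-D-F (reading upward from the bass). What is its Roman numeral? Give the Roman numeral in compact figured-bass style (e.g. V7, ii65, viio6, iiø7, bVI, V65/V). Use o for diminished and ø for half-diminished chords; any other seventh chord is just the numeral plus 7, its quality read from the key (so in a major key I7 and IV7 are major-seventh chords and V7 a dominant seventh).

Stacked in thirds the chord is G-Bb-D-F: a minor seventh chord on G.
In Eb major, G is the mediant; the diatonic minor seventh chord there is iii7.

iii7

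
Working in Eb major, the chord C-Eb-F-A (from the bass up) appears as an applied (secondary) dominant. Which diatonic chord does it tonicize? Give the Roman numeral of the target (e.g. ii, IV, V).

V

The chord is a dominant seventh chord on F.
A dominant resolves down a perfect fifth: F → Bb. In Eb major, Bb is scale degree 5, i.e. V.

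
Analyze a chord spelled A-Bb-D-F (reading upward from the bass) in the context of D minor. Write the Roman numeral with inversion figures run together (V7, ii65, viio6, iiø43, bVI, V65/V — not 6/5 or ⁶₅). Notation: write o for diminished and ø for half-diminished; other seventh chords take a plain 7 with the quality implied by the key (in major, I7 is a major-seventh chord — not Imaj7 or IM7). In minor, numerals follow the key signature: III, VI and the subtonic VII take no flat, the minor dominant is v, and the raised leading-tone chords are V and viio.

Stacked in thirds the chord is Bb-D-F-A: a major seventh chord on Bb.
In D minor, Bb is the submediant; the diatonic major seventh chord there is VI7.
With A in the bass the chord is in third inversion, so the figured bass is 42.

VI42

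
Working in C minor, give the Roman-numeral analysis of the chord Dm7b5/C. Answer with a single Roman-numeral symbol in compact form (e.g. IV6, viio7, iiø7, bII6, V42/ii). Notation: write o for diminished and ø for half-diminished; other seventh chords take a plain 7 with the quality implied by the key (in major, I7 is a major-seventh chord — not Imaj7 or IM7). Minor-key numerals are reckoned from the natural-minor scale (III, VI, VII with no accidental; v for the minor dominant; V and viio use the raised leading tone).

The pitches D-F-Ab-C form a half-diminished seventh chord rooted on D.
In C minor, D is the supertonic; the diatonic half-diminished seventh chord there is iiø7.
With C in the bass the chord is in third inversion, so the figured bass is 42.

iiø42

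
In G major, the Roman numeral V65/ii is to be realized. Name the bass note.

G#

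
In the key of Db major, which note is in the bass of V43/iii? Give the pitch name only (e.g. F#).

The applied chord V43/iii is rooted on C: C-E-G-Bb.
The figure 43 means second inversion — the fifth is in the bass.

G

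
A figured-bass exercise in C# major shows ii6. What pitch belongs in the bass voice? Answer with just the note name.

ii in C# major has root D#; the chord is D#-F#-A#.
The figure 6 means first inversion — the third is in the bass.

F#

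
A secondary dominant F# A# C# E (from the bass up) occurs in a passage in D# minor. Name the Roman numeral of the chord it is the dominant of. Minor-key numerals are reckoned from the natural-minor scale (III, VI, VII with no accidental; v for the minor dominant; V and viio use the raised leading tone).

VI

The chord is a dominant seventh chord on F#.
A dominant resolves down a perfect fifth: F# → B. In D# minor, B is scale degree 6, i.e. VI.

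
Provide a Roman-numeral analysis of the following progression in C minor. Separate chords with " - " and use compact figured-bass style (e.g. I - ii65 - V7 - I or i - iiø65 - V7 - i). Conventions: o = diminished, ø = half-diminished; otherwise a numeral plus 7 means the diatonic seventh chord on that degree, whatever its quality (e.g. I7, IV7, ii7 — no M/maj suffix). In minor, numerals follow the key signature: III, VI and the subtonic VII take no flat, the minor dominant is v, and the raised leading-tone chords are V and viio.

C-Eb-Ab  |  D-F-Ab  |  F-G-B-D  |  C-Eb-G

C-Eb-Ab: major triad on Ab = scale degree 6 → VI6.
D-F-Ab: root D is the supertonic; diminished triad there is iio.
F-G-B-D has root G, degree 5 in C minor, so V42.
C-Eb-G: minor triad on C = scale degree 1 → i.

VI6 - iio - V42 - i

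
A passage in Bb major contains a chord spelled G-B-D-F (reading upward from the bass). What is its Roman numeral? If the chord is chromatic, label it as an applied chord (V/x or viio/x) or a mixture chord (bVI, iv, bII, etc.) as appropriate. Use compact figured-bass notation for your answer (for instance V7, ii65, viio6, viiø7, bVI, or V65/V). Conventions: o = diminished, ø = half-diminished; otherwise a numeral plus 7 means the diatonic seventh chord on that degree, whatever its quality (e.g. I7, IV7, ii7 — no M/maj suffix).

Stacked in thirds the chord is G-B-D-F: a dominant seventh chord on G.
G is not a diatonic chord root with this quality in Bb major, but it lies a perfect fifth above C (ii), so the chord functions as an applied dominant of ii.

V7/ii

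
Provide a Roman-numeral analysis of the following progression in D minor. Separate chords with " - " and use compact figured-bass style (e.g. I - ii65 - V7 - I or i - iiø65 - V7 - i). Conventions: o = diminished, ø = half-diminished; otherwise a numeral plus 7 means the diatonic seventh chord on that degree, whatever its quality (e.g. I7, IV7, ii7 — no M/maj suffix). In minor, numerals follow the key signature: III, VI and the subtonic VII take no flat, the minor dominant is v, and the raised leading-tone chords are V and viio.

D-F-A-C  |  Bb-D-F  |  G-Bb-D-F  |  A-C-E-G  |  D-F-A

D-F-A-C: minor seventh chord on D = scale degree 1 → i7.
Bb-D-F: root Bb is the submediant; major triad there is VI.
G-Bb-D-F has root G, degree 4 in D minor, so iv7.
A-C-E-G: root A is the dominant; minor seventh chord there is v7.
D-F-A: root D is the tonic; minor triad there is i.

i7 - VI - iv7 - v7 - i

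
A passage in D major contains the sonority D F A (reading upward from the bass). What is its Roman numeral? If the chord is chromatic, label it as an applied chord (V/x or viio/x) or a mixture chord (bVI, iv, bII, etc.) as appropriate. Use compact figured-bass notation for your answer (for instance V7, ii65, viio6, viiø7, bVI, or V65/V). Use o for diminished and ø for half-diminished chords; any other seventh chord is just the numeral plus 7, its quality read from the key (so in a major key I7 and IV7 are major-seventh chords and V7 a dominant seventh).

i

The pitches D-F-A form a minor triad rooted on D.
D is the first degree of D major. This is the minor tonic, borrowed from the parallel minor.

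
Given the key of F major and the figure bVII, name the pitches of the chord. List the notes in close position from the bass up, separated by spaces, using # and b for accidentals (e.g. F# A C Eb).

bVII is a major triad on the lowered seventh degree (the subtonic), borrowed from the parallel minor. In F major that root is Eb.
So the chord is Eb-G-Bb.

Eb G Bb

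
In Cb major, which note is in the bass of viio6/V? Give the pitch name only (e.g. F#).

Ab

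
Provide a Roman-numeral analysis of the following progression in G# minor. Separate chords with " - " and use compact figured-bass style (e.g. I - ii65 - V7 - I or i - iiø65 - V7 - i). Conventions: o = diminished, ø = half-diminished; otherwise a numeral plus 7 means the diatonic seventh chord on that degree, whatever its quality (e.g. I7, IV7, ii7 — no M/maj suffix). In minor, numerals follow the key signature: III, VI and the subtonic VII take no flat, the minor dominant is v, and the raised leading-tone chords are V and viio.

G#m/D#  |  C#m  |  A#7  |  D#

G#m/D# has root G#, degree 1 in G# minor, so i64.
C#m has root C#, degree 4 in G# minor, so iv.
A#7: a dominant seventh chord on A#, the applied dominant of V → V7/V.
D#: root D# is the dominant; major triad there is V.

i64 - iv - V7/V - V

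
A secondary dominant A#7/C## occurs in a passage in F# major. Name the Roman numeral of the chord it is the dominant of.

The chord is a dominant seventh chord on A#.
A dominant resolves down a perfect fifth: A# → D#. In F# major, D# is scale degree 6, i.e. vi.

vi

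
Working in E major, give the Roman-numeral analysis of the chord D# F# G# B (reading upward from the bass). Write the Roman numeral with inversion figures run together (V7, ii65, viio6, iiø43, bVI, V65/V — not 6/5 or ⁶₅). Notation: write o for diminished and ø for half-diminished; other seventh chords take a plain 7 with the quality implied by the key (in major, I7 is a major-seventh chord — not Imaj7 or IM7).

The pitches G#-B-D#-F# form a minor seventh chord rooted on G#.
In E major, G# is the mediant; the diatonic minor seventh chord there is iii7.
With D# in the bass the chord is in second inversion, so the figured bass is 43.

iii43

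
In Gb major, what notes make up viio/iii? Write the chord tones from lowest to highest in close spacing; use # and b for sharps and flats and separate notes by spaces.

A C Eb

The slash marks an applied leading-tone chord: viio of iii. In Gb major, iii is Bb, so the leading tone to it is A, a half step below.
Building a diminished triad on A gives A-C-Eb.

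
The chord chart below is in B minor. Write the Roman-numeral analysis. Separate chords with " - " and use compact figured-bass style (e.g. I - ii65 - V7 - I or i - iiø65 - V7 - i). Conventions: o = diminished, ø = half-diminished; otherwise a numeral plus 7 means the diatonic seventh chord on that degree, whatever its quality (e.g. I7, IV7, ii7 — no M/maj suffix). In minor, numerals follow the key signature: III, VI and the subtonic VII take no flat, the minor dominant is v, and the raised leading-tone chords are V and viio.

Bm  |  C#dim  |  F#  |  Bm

Bm: minor triad on B = scale degree 1 → i.
C#dim has root C#, degree 2 in B minor, so iio.
F#: major triad on F# = scale degree 5 → V.
Bm: minor triad on B = scale degree 1 → i.

i - iio - V - i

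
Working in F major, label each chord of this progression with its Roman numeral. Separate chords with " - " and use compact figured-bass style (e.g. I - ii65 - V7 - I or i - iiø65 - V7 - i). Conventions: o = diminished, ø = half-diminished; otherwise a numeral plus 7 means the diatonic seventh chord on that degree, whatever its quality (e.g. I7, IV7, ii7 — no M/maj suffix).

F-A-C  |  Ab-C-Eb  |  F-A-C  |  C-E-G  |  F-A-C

I - bIII - I - V - I

F-A-C has root F, degree 1 in F major, so I.
Ab-C-Eb: Ab with this quality isn't in the key; it's bIII, borrowed from the parallel minor.
F-A-C: root F is the tonic; major triad there is I.
C-E-G: major triad on C = scale degree 5 → V.
F-A-C has root F, degree 1 in F major, so I.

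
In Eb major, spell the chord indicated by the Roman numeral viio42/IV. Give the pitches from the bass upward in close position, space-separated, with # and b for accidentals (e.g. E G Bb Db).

Fb G Bb Db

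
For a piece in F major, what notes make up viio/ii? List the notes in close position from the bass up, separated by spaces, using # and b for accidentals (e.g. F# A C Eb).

F# A C

viio/ii is a secondary leading-tone chord. The target ii is G in F major; the applied chord is rooted a semitone below, on F#.
Building a diminished triad on F# gives F#-A-C.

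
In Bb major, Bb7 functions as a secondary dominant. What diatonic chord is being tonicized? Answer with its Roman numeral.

IV

The chord is a dominant seventh chord on Bb.
A dominant resolves down a perfect fifth: Bb → Eb. In Bb major, Eb is scale degree 4, i.e. IV.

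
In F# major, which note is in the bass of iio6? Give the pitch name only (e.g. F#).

B

iio in F# major has root G#; the chord is G#-B-D.
The figure 6 means first inversion — the third is in the bass.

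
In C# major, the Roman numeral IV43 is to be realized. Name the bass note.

C#

IV in C# major has root F#; the chord is F#-A#-C#-E#.
The figure 43 means second inversion — the fifth is in the bass.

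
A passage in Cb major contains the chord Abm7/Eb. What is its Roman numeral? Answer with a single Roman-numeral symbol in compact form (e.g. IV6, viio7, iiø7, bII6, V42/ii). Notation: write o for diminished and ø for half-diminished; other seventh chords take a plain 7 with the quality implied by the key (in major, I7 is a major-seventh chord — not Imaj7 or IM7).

Stacked in thirds the chord is Ab-Cb-Eb-Gb: a minor seventh chord on Ab.
Ab is scale degree 6 in Cb major, and a minor seventh chord on that degree is written vi7.
With Eb in the bass the chord is in second inversion, so the figured bass is 43.

vi43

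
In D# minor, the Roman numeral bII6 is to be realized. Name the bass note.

bII in D# minor has root E; the chord is E-G#-B.
The figure 6 means first inversion — the third is in the bass.

G#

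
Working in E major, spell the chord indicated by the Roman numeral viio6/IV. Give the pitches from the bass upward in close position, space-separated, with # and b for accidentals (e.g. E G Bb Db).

viio6/IV is a secondary leading-tone chord. The target IV is A in E major; the applied chord is rooted a semitone below, on G#.
Building a diminished triad on G# gives G#-B-D.
With the 6 figure the chord is in first inversion; from the bass B upward in close position it reads B-D-G#.

B D G#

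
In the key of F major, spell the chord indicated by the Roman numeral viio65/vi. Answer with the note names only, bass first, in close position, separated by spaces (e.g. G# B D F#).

The slash marks an applied leading-tone chord: viio of vi. In F major, vi is D, so the leading tone to it is C#, a half step below.
Building a fully diminished seventh chord on C# gives C#-E-G-Bb.
With the 65 figure the chord is in first inversion; from the bass E upward in close position it reads E-G-Bb-C#.

E G Bb C#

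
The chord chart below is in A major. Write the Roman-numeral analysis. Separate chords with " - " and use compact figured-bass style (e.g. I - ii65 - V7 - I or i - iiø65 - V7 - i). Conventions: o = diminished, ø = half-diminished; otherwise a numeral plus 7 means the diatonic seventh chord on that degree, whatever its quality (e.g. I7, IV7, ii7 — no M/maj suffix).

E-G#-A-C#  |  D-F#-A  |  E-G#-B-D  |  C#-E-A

I43 - IV - V7 - I6

E-G#-A-C#: root A is the tonic; major seventh chord there is I43.
D-F#-A has root D, degree 4 in A major, so IV.
E-G#-B-D has root E, degree 5 in A major, so V7.
C#-E-A has root A, degree 1 in A major, so I6.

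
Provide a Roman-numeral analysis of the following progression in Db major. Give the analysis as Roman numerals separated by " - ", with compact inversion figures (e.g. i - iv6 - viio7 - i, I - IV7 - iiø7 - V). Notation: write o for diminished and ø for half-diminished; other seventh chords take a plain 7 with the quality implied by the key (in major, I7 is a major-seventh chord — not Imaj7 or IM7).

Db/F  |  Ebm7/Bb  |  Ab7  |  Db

I6 - ii43 - V7 - I

Db/F has root Db, degree 1 in Db major, so I6.
Ebm7/Bb: root Eb is the supertonic; minor seventh chord there is ii43.
Ab7: dominant seventh chord on Ab = scale degree 5 → V7.
Db: major triad on Db = scale degree 1 → I.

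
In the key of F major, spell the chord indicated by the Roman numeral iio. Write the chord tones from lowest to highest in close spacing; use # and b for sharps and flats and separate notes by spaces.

G Bb Db

Scale degree 2 in F major is G; here the chord built on it is altered to a diminished triad. iio is the diminished supertonic triad, borrowed from the parallel minor.
So the chord is G-Bb-Db.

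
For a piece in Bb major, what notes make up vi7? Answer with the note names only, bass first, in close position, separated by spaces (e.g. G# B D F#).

G Bb D F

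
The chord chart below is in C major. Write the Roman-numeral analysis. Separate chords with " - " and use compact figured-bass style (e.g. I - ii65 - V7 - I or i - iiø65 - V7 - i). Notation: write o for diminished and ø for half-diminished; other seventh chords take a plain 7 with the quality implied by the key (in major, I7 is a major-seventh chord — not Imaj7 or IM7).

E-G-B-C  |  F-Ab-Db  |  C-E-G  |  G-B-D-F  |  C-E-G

I65 - bII6 - I - V7 - I

E-G-B-C has root C, degree 1 in C major, so I65.
F-Ab-Db: major triad on Db — chromatic; Db is the lowered second degree, so this is the Neapolitan sixth, bII6 (third, F, in the bass — hence the 6).
C-E-G: root C is the tonic; major triad there is I.
G-B-D-F has root G, degree 5 in C major, so V7.
C-E-G: root C is the tonic; major triad there is I.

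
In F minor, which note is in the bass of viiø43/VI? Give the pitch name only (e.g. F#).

The applied chord viiø43/VI is rooted on C: C-Eb-Gb-Bb.
The figure 43 means second inversion — the fifth is in the bass.

Gb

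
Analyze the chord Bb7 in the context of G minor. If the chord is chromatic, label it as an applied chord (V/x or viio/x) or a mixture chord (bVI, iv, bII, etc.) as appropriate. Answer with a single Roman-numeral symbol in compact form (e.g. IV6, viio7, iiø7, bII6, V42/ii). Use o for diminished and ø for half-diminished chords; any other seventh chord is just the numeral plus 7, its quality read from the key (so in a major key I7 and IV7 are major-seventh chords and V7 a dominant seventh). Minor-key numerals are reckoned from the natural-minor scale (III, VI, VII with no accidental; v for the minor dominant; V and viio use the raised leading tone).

Stacked in thirds the chord is Bb-D-F-Ab: a dominant seventh chord on Bb.
Bb is not a diatonic chord root with this quality in G minor, but it lies a perfect fifth above Eb (VI), so the chord functions as an applied dominant of VI.

V7/VI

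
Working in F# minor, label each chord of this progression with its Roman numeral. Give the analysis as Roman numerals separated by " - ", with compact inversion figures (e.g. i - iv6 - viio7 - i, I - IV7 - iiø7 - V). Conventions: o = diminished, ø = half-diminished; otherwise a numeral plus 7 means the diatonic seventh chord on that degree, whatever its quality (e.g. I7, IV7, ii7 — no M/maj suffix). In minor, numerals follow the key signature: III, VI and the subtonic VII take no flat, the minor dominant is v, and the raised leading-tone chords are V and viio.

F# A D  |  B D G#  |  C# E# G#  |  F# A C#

VI6 - iio6 - V - i

F#-A-D: root D is the submediant; major triad there is VI6.
B-D-G# has root G#, degree 2 in F# minor, so iio6.
C#-E#-G#: root C# is the dominant; major triad there is V.
F#-A-C# has root F#, degree 1 in F# minor, so i.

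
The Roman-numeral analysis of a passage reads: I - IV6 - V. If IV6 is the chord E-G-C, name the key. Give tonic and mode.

G major

The chord C/E is a major triad rooted on C; its label is IV6.
Counting down 3 scale steps from C places the tonic on G; a major triad on degree 4 is diatonic only in major.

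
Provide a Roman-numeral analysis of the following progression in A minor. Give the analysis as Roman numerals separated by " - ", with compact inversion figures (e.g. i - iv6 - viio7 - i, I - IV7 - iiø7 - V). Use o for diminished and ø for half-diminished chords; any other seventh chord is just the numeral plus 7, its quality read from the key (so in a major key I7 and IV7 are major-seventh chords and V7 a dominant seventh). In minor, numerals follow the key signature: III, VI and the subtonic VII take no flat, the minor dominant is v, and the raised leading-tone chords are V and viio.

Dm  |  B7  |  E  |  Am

iv - V7/V - V - i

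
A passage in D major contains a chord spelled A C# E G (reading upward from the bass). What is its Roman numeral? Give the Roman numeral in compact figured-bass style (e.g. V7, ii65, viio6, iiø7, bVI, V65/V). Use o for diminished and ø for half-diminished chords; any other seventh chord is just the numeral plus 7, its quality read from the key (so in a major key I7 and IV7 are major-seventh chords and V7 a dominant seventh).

Stacked in thirds the chord is A-C#-E-G: a dominant seventh chord on A.
A is scale degree 5 in D major, and a dominant seventh chord on that degree is written V7.

V7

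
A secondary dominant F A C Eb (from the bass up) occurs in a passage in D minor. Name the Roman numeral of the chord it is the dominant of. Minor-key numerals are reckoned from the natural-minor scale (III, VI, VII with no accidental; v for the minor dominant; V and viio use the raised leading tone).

The chord is a dominant seventh chord on F.
A dominant resolves down a perfect fifth: F → Bb. In D minor, Bb is scale degree 6, i.e. VI.

VI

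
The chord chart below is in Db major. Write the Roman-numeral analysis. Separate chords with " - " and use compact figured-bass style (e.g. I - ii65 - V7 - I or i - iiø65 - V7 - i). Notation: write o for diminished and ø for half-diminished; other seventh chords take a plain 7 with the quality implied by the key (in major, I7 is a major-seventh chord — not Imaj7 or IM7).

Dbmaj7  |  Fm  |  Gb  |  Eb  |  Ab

Dbmaj7: root Db is the tonic; major seventh chord there is I7.
Fm: minor triad on F = scale degree 3 → iii.
Gb: major triad on Gb = scale degree 4 → IV.
Eb is the secondary dominant of V (major triad on Eb): V/V.
Ab has root Ab, degree 5 in Db major, so V.

I7 - iii - IV - V/V - V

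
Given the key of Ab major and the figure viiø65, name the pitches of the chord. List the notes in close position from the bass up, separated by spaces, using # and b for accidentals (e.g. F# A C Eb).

Bb Db F G

In Ab major, the leading tone is G, and the diatonic chord built there is a half-diminished seventh chord.
Stacking thirds from G gives G-Bb-Db-F.
With the 65 figure the chord is in first inversion; from the bass Bb upward in close position it reads Bb-Db-F-G.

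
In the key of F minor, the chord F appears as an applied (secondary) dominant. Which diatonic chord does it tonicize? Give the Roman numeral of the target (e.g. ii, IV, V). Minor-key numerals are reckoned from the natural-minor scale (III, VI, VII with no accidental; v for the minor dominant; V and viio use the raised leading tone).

The chord is a major triad on F.
A dominant resolves down a perfect fifth: F → Bb. In F minor, Bb is scale degree 4, i.e. iv.

iv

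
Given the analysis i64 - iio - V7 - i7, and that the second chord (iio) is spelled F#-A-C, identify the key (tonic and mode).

E minor

The anchor chord is a diminished triad on F#, labeled iio.
If F# is scale degree 2 and the mode makes that degree carry a diminished triad, the tonic is E and the mode is minor.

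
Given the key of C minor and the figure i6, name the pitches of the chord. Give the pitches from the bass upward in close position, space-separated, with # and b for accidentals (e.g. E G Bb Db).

Eb G C

The numeral's case and figure indicate a minor triad. In C minor its root, the tonic, is C.
That chord is spelled C-Eb-G.
With the 6 figure the chord is in first inversion; from the bass Eb upward in close position it reads Eb-G-C.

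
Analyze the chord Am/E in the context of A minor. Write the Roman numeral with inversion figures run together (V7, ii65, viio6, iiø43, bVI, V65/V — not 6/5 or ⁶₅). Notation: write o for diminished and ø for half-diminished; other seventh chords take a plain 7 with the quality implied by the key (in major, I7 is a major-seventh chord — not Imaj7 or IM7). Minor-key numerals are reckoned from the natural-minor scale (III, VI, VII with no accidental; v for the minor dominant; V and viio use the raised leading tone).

i64

The pitches A-C-E form a minor triad rooted on A.
In A minor, A is the tonic; the diatonic minor triad there is i.
With E in the bass the chord is in second inversion, so the figured bass is 64.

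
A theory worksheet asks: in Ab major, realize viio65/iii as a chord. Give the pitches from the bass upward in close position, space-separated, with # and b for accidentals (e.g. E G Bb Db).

The slash marks an applied leading-tone chord: viio of iii. In Ab major, iii is C, so the leading tone to it is B, a half step below.
Building a fully diminished seventh chord on B gives B-D-F-Ab.
With the 65 figure the chord is in first inversion; from the bass D upward in close position it reads D-F-Ab-B.

D F Ab B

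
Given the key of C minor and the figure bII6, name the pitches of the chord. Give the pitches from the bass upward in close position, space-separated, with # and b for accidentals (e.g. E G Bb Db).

F Ab Db

bII6 is the Neapolitan sixth — a major triad on the lowered second degree, here in its customary first inversion. In C minor that root is Db.
So the chord is Db-F-Ab.
The figured bass 6 indicates first inversion, placing the third (F) in the bass: F-Ab-Db.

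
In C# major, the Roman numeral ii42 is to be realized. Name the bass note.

ii in C# major has root D#; the chord is D#-F#-A#-C#.
The figure 42 means third inversion — the seventh is in the bass.

C#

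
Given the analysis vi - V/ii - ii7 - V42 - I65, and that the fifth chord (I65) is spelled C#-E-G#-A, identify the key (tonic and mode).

A major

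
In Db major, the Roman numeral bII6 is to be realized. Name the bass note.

bII in Db major has root Ebb; the chord is Ebb-Gb-Bbb.
The figure 6 means first inversion — the third is in the bass.

Gb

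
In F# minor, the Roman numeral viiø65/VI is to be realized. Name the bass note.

The applied chord viiø65/VI is rooted on C#: C#-E-G-B.
The figure 65 means first inversion — the third is in the bass.

E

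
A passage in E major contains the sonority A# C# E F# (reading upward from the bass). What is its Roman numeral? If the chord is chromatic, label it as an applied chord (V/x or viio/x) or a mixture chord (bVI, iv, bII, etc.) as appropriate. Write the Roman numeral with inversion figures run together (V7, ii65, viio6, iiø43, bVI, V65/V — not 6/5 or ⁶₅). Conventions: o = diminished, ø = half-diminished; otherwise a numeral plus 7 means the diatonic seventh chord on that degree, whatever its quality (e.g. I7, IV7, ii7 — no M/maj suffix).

V65/V

Stacked in thirds the chord is F#-A#-C#-E: a dominant seventh chord on F#.
F# is not a diatonic chord root with this quality in E major, but it lies a perfect fifth above B (V), so the chord functions as an applied dominant of V.
With A# in the bass the chord is in first inversion, so the figured bass is 65.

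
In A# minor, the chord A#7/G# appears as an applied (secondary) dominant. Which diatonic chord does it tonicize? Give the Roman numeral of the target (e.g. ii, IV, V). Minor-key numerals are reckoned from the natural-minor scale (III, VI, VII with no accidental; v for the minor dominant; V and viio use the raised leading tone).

iv

The chord is a dominant seventh chord on A#.
A dominant resolves down a perfect fifth: A# → D#. In A# minor, D# is scale degree 4, i.e. iv.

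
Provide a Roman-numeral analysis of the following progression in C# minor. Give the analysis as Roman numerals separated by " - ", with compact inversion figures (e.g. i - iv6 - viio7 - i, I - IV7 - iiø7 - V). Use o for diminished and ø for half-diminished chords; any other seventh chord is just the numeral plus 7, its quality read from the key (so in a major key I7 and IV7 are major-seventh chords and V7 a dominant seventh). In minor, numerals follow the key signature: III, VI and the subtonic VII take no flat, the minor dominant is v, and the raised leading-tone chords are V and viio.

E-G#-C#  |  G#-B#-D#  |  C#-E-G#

i6 - V - i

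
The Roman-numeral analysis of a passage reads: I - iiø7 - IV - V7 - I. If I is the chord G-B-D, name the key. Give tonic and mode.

G major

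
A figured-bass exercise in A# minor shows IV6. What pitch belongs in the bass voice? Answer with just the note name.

IV in A# minor has root D#; the chord is D#-F##-A#.
The figure 6 means first inversion — the third is in the bass.

F##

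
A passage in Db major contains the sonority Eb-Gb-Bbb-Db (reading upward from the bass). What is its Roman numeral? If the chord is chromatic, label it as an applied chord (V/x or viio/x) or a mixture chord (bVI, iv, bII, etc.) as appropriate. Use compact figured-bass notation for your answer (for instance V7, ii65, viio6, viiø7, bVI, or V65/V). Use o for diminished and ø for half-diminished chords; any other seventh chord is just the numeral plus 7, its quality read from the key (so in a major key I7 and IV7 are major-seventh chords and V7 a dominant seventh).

iiø7

Stacked in thirds the chord is Eb-Gb-Bbb-Db: a half-diminished seventh chord on Eb.
Eb is the second degree of Db major. This is the half-diminished supertonic seventh, borrowed from the parallel minor.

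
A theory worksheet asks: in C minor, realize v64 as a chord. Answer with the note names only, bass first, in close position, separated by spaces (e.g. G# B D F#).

D G Bb

The numeral's case and figure indicate a minor triad. In C minor its root, scale degree 5, is G.
Stacking thirds from G gives G-Bb-D.
With the 64 figure the chord is in second inversion; from the bass D upward in close position it reads D-G-Bb.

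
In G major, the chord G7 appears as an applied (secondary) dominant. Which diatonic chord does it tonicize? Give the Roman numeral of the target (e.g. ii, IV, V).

The chord is a dominant seventh chord on G.
A dominant resolves down a perfect fifth: G → C. In G major, C is scale degree 4, i.e. IV.

IV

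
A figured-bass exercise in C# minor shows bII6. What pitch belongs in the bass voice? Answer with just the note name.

F#

bII in C# minor has root D; the chord is D-F#-A.
The figure 6 means first inversion — the third is in the bass.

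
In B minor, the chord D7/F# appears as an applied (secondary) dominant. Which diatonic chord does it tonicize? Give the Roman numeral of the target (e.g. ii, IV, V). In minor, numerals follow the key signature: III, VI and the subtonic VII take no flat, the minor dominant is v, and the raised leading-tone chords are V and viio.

VI

The chord is a dominant seventh chord on D.
A dominant resolves down a perfect fifth: D → G. In B minor, G is scale degree 6, i.e. VI.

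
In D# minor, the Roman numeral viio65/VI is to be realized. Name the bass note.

The applied chord viio65/VI is rooted on A#: A#-C#-E-G.
The figure 65 means first inversion — the third is in the bass.

C#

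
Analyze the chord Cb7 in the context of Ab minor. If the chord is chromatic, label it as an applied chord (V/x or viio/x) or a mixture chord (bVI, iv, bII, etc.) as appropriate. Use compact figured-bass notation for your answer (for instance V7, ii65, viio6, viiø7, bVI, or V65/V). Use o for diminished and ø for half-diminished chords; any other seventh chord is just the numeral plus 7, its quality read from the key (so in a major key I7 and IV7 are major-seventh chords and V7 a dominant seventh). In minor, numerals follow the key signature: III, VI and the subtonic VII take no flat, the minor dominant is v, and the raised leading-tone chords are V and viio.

V7/VI

Stacked in thirds the chord is Cb-Eb-Gb-Bbb: a dominant seventh chord on Cb.
Cb is not a diatonic chord root with this quality in Ab minor, but it lies a perfect fifth above Fb (VI), so the chord functions as an applied dominant of VI.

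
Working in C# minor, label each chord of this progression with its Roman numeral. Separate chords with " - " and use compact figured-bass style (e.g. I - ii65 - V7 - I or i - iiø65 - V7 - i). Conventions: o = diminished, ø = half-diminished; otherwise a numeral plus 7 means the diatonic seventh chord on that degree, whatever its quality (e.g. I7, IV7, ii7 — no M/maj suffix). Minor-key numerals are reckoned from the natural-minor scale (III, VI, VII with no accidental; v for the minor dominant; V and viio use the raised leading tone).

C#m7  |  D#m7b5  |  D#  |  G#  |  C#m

C#m7: minor seventh chord on C# = scale degree 1 → i7.
D#m7b5: half-diminished seventh chord on D# = scale degree 2 → iiø7.
D#: a major triad on D#, the applied dominant of V → V/V.
G#: root G# is the dominant; major triad there is V.
C#m: minor triad on C# = scale degree 1 → i.

i7 - iiø7 - V/V - V - i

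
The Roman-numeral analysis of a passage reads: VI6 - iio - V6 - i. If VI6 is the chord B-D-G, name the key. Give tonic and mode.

The chord G/B is a major triad rooted on G; its label is VI6.
Counting down 5 scale steps from G places the tonic on B; a major triad on degree 6 is diatonic only in minor.

B minor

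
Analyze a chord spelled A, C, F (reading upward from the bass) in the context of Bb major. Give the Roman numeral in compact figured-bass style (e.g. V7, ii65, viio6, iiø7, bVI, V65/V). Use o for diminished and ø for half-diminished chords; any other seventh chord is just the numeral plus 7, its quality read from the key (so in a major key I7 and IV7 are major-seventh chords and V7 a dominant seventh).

Stacked in thirds the chord is F-A-C: a major triad on F.
In Bb major, F is the dominant; the diatonic major triad there is V.
With A in the bass the chord is in first inversion, so the figured bass is 6.

V6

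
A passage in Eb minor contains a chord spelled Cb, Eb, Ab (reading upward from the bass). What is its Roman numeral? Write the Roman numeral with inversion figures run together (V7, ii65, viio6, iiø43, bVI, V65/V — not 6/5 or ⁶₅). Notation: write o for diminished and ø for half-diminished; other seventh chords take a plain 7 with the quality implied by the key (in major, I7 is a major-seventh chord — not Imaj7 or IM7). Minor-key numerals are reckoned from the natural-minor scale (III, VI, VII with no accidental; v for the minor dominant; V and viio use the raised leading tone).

iv6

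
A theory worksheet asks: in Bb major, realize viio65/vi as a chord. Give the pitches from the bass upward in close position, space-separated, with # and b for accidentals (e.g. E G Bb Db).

The slash marks an applied leading-tone chord: viio of vi. In Bb major, vi is G, so the leading tone to it is F#, a half step below.
Building a fully diminished seventh chord on F# gives F#-A-C-Eb.
The figured bass 65 indicates first inversion, placing the third (A) in the bass: A-C-Eb-F#.

A C Eb F#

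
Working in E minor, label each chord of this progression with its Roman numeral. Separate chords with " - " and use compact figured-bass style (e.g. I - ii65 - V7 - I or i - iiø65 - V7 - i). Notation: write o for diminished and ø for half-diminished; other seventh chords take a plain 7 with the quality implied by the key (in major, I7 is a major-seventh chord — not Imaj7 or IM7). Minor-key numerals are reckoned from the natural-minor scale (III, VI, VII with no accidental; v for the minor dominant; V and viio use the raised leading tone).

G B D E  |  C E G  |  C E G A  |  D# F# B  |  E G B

i65 - VI - iv65 - V6 - i

G-B-D-E: root E is the tonic; minor seventh chord there is i65.
C-E-G: root C is the submediant; major triad there is VI.
C-E-G-A: minor seventh chord on A = scale degree 4 → iv65.
D#-F#-B has root B, degree 5 in E minor, so V6.
E-G-B: root E is the tonic; minor triad there is i.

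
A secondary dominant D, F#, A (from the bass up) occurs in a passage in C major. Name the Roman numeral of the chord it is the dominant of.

The chord is a major triad on D.
A dominant resolves down a perfect fifth: D → G. In C major, G is scale degree 5, i.e. V.

V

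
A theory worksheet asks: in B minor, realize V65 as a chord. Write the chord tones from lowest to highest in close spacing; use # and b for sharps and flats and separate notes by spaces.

A# C# E F#

In B minor, the dominant is F#. The dominant is major (leading tone raised), so V is a dominant seventh chord.
Stacking thirds from F# gives F#-A#-C#-E.
The figured bass 65 indicates first inversion, placing the third (A#) in the bass: A#-C#-E-F#.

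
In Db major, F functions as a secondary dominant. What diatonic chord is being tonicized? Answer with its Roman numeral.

The chord is a major triad on F.
A dominant resolves down a perfect fifth: F → Bb. In Db major, Bb is scale degree 6, i.e. vi.

vi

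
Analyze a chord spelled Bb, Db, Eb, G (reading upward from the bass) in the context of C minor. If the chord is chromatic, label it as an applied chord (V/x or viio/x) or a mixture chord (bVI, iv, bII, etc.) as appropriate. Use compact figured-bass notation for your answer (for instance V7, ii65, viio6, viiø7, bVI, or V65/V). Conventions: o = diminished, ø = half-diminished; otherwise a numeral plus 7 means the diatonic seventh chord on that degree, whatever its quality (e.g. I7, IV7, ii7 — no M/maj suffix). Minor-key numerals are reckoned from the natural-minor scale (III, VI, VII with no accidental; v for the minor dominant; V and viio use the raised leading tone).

V43/VI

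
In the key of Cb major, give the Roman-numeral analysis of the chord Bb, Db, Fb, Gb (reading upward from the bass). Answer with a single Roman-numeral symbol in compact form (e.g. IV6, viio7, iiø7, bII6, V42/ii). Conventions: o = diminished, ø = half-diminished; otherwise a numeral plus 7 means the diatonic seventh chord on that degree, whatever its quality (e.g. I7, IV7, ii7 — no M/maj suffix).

V65

The pitches Gb-Bb-Db-Fb form a dominant seventh chord rooted on Gb.
In Cb major, Gb is the dominant; the diatonic dominant seventh chord there is V7.
With Bb in the bass the chord is in first inversion, so the figured bass is 65.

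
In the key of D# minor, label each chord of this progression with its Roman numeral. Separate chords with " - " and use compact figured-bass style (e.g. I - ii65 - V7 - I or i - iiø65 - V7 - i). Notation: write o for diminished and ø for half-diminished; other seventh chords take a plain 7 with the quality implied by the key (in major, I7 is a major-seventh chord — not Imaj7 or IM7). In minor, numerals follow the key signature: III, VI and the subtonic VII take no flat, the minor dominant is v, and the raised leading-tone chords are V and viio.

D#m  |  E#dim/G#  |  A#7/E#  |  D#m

i - iio6 - V43 - i

D#m has root D#, degree 1 in D# minor, so i.
E#dim/G#: root E# is the supertonic; diminished triad there is iio6.
A#7/E#: root A# is the dominant; dominant seventh chord there is V43.
D#m: minor triad on D# = scale degree 1 → i.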